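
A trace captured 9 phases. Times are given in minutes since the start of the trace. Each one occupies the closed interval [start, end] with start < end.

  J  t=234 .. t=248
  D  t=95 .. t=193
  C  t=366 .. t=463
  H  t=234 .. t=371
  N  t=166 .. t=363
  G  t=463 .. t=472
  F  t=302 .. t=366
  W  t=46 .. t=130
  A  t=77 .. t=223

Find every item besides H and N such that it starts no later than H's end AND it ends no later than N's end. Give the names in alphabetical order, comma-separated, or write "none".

Conditions: its start is no later than H's end (X.start <= t=371) AND its end is no later than N's end (X.end <= t=363).
A: start t=77 <= t=371? ✓; end t=223 <= t=363? ✓ → yes.
C: start t=366 <= t=371? ✓; end t=463 <= t=363? ✗ → no.
D: start t=95 <= t=371? ✓; end t=193 <= t=363? ✓ → yes.
F: start t=302 <= t=371? ✓; end t=366 <= t=363? ✗ → no.
G: start t=463 <= t=371? ✗; end t=472 <= t=363? ✗ → no.
J: start t=234 <= t=371? ✓; end t=248 <= t=363? ✓ → yes.
W: start t=46 <= t=371? ✓; end t=130 <= t=363? ✓ → yes.
Result: A, D, J, W.

A, D, J, W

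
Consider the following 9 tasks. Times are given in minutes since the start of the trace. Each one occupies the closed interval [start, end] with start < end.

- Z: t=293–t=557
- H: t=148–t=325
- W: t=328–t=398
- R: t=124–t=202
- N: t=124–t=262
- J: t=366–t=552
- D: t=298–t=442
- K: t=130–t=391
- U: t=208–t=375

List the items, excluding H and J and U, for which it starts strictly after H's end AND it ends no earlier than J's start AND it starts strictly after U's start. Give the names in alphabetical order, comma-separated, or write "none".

Conditions: its start is strictly after H's end (X.start > t=325) AND its end is no earlier than J's start (X.end >= t=366) AND its start is strictly after U's start (X.start > t=208).
D: start t=298 > t=325? ✗; end t=442 >= t=366? ✓; start t=298 > t=208? ✓ → no.
K: start t=130 > t=325? ✗; end t=391 >= t=366? ✓; start t=130 > t=208? ✗ → no.
N: start t=124 > t=325? ✗; end t=262 >= t=366? ✗; start t=124 > t=208? ✗ → no.
R: start t=124 > t=325? ✗; end t=202 >= t=366? ✗; start t=124 > t=208? ✗ → no.
W: start t=328 > t=325? ✓; end t=398 >= t=366? ✓; start t=328 > t=208? ✓ → yes.
Z: start t=293 > t=325? ✗; end t=557 >= t=366? ✓; start t=293 > t=208? ✓ → no.
Result: W.

W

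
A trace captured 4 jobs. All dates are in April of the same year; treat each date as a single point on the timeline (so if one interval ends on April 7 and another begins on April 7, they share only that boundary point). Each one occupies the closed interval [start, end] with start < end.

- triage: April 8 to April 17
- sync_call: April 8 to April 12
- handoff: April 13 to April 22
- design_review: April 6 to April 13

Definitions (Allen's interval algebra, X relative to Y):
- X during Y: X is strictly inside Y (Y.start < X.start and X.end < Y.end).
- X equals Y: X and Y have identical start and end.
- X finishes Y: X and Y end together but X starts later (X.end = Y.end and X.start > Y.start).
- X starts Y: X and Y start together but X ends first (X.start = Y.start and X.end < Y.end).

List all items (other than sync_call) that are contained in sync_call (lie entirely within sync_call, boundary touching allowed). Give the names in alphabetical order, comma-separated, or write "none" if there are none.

Target sync_call = [April 8, April 12].
design_review [April 6, April 13] → contains → no.
handoff [April 13, April 22] → after → no.
triage [April 8, April 17] → started-by → no.
Result: none.

none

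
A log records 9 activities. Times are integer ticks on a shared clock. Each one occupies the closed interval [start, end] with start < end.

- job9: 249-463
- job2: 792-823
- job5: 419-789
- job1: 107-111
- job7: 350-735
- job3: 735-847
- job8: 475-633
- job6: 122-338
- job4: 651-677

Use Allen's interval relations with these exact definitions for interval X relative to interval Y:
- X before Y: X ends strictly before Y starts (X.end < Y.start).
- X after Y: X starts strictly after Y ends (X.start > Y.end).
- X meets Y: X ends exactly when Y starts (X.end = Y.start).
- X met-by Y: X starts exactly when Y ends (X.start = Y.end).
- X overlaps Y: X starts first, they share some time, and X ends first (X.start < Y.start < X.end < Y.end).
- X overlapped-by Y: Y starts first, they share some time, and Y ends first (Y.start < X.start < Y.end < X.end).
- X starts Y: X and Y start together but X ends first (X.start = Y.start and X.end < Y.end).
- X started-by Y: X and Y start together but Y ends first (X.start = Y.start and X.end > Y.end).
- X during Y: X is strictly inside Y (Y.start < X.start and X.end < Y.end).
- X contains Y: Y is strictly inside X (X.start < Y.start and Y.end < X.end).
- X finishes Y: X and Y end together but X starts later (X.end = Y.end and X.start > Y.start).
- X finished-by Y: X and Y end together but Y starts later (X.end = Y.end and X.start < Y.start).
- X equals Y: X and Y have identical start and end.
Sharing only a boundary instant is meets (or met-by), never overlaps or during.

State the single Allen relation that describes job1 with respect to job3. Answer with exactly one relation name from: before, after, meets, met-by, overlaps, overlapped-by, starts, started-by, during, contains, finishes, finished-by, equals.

job1 = [107, 111]; job3 = [735, 847].
Compare endpoints: job1.start < job3.start, job1.start < job3.end, job1.end < job3.start, job1.end < job3.end.
That pattern is 'before'.

before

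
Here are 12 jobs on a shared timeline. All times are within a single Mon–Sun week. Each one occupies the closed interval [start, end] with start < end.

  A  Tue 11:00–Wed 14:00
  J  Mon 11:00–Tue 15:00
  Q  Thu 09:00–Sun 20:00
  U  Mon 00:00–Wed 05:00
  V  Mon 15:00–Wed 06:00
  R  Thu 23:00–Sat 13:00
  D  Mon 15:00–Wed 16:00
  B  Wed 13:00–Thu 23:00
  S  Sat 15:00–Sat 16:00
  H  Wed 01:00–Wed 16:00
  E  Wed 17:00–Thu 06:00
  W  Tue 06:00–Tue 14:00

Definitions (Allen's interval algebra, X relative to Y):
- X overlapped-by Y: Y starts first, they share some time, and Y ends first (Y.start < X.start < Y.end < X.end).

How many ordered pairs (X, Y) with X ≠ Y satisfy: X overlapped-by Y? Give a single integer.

Checking all 132 ordered pairs for relation 'overlapped-by'; matching pairs in alphabetical order:
(A, J): A overlapped-by J ✓
(A, U): A overlapped-by U ✓
(A, V): A overlapped-by V ✓
(A, W): A overlapped-by W ✓
(B, A): B overlapped-by A ✓
(B, D): B overlapped-by D ✓
(B, H): B overlapped-by H ✓
(D, J): D overlapped-by J ✓
(D, U): D overlapped-by U ✓
(H, A): H overlapped-by A ✓
(H, U): H overlapped-by U ✓
(H, V): H overlapped-by V ✓
(Q, B): Q overlapped-by B ✓
(V, J): V overlapped-by J ✓
(V, U): V overlapped-by U ✓
Count: 15.

15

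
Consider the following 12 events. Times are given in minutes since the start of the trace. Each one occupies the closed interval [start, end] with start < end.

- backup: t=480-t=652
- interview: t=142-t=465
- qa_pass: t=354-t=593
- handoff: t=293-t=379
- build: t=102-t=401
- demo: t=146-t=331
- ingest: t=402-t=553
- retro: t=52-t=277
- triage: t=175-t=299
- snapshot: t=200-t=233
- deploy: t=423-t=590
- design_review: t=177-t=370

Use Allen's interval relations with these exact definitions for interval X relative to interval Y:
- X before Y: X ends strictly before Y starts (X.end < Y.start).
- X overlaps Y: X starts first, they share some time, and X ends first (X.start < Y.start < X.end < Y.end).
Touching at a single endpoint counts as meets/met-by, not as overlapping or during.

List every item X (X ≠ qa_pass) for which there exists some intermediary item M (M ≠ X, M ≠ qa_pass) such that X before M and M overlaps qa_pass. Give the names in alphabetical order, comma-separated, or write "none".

Target qa_pass = [t=354, t=593].
Intermediaries M with M overlaps qa_pass: build, design_review, handoff, interview.
Via build — items with X before build: none.
Via design_review — items with X before design_review: none.
Via handoff — items with X before handoff: retro, snapshot.
Via interview — items with X before interview: none.
Union: retro, snapshot.

retro, snapshot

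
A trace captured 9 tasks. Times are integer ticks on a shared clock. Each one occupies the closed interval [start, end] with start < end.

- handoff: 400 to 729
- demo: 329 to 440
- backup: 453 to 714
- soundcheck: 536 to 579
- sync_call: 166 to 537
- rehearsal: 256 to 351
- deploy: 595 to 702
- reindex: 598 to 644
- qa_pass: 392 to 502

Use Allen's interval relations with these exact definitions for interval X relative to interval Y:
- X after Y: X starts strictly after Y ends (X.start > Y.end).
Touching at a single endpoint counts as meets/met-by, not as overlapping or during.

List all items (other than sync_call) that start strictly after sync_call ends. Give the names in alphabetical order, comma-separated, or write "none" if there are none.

deploy, reindex

Target sync_call = [166, 537].
backup [453, 714] → overlapped-by → no.
demo [329, 440] → during → no.
deploy [595, 702] → after → yes.
handoff [400, 729] → overlapped-by → no.
qa_pass [392, 502] → during → no.
rehearsal [256, 351] → during → no.
reindex [598, 644] → after → yes.
soundcheck [536, 579] → overlapped-by → no.
Result: deploy, reindex.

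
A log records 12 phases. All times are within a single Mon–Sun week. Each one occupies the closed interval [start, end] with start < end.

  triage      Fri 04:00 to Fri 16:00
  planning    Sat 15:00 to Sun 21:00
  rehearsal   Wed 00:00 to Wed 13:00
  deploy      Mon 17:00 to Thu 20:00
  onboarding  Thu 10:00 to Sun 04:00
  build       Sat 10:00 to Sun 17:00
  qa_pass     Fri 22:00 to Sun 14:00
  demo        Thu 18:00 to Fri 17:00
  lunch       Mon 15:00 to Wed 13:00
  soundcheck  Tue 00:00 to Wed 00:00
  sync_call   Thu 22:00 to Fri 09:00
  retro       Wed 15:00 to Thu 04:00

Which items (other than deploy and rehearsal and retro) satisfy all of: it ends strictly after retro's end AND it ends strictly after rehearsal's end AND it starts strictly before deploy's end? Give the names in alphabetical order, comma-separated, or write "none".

demo, onboarding

Conditions: its end is strictly after retro's end (X.end > Thu 04:00) AND its end is strictly after rehearsal's end (X.end > Wed 13:00) AND its start is strictly before deploy's end (X.start < Thu 20:00).
build: end Sun 17:00 > Thu 04:00? ✓; end Sun 17:00 > Wed 13:00? ✓; start Sat 10:00 < Thu 20:00? ✗ → no.
demo: end Fri 17:00 > Thu 04:00? ✓; end Fri 17:00 > Wed 13:00? ✓; start Thu 18:00 < Thu 20:00? ✓ → yes.
lunch: end Wed 13:00 > Thu 04:00? ✗; end Wed 13:00 > Wed 13:00? ✗; start Mon 15:00 < Thu 20:00? ✓ → no.
onboarding: end Sun 04:00 > Thu 04:00? ✓; end Sun 04:00 > Wed 13:00? ✓; start Thu 10:00 < Thu 20:00? ✓ → yes.
planning: end Sun 21:00 > Thu 04:00? ✓; end Sun 21:00 > Wed 13:00? ✓; start Sat 15:00 < Thu 20:00? ✗ → no.
qa_pass: end Sun 14:00 > Thu 04:00? ✓; end Sun 14:00 > Wed 13:00? ✓; start Fri 22:00 < Thu 20:00? ✗ → no.
soundcheck: end Wed 00:00 > Thu 04:00? ✗; end Wed 00:00 > Wed 13:00? ✗; start Tue 00:00 < Thu 20:00? ✓ → no.
sync_call: end Fri 09:00 > Thu 04:00? ✓; end Fri 09:00 > Wed 13:00? ✓; start Thu 22:00 < Thu 20:00? ✗ → no.
triage: end Fri 16:00 > Thu 04:00? ✓; end Fri 16:00 > Wed 13:00? ✓; start Fri 04:00 < Thu 20:00? ✗ → no.
Result: demo, onboarding.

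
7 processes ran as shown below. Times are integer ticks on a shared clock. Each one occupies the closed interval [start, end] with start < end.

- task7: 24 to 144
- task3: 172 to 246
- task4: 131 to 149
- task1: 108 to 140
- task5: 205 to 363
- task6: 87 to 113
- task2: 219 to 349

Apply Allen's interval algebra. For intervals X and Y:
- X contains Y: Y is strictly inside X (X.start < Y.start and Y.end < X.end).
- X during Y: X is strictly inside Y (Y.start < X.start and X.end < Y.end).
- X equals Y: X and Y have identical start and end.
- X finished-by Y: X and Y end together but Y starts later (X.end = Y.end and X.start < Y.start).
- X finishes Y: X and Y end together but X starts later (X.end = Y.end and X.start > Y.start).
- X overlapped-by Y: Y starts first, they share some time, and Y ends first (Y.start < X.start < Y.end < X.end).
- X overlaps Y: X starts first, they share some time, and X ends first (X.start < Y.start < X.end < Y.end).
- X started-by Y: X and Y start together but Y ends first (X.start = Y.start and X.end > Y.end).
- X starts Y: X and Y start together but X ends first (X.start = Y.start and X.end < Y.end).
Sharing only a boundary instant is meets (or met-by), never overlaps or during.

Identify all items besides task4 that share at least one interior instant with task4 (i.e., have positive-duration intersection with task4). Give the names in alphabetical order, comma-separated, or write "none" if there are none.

Target task4 = [131, 149].
task1 [108, 140] → overlaps → yes.
task2 [219, 349] → after → no.
task3 [172, 246] → after → no.
task5 [205, 363] → after → no.
task6 [87, 113] → before → no.
task7 [24, 144] → overlaps → yes.
Result: task1, task7.

task1, task7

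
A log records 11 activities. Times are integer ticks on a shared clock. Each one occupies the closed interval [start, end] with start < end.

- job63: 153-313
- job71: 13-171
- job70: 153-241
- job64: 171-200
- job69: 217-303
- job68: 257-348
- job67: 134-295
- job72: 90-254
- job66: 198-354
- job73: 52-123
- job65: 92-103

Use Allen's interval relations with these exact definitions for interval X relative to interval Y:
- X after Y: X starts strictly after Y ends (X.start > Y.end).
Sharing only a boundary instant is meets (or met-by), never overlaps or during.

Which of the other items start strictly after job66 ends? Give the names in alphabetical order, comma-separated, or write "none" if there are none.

Target job66 = [198, 354].
job63 [153, 313] → overlaps → no.
job64 [171, 200] → overlaps → no.
job65 [92, 103] → before → no.
job67 [134, 295] → overlaps → no.
job68 [257, 348] → during → no.
job69 [217, 303] → during → no.
job70 [153, 241] → overlaps → no.
job71 [13, 171] → before → no.
job72 [90, 254] → overlaps → no.
job73 [52, 123] → before → no.
Result: none.

none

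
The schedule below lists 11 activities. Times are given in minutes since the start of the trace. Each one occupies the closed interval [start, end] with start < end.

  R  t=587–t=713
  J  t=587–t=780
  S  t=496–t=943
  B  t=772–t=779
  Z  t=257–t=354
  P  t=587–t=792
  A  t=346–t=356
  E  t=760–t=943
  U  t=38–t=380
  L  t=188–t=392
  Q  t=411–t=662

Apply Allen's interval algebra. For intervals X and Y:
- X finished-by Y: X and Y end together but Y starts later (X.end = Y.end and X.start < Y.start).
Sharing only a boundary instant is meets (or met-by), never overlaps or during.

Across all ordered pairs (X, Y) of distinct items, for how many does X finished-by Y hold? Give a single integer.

1

Checking all 110 ordered pairs for relation 'finished-by'; matching pairs in alphabetical order:
(S, E): S finished-by E ✓
Count: 1.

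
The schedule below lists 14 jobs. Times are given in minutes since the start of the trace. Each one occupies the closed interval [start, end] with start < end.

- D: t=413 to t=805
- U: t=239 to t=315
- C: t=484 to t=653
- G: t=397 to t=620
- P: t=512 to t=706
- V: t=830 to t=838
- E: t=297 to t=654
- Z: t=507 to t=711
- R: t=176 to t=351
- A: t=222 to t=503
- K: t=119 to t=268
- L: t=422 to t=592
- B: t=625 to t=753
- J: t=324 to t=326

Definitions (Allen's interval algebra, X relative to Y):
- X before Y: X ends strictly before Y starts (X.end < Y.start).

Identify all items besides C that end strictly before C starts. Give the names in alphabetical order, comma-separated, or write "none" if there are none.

J, K, R, U

Target C = [t=484, t=653].
A [t=222, t=503] → overlaps → no.
B [t=625, t=753] → overlapped-by → no.
D [t=413, t=805] → contains → no.
E [t=297, t=654] → contains → no.
G [t=397, t=620] → overlaps → no.
J [t=324, t=326] → before → yes.
K [t=119, t=268] → before → yes.
L [t=422, t=592] → overlaps → no.
P [t=512, t=706] → overlapped-by → no.
R [t=176, t=351] → before → yes.
U [t=239, t=315] → before → yes.
V [t=830, t=838] → after → no.
Z [t=507, t=711] → overlapped-by → no.
Result: J, K, R, U.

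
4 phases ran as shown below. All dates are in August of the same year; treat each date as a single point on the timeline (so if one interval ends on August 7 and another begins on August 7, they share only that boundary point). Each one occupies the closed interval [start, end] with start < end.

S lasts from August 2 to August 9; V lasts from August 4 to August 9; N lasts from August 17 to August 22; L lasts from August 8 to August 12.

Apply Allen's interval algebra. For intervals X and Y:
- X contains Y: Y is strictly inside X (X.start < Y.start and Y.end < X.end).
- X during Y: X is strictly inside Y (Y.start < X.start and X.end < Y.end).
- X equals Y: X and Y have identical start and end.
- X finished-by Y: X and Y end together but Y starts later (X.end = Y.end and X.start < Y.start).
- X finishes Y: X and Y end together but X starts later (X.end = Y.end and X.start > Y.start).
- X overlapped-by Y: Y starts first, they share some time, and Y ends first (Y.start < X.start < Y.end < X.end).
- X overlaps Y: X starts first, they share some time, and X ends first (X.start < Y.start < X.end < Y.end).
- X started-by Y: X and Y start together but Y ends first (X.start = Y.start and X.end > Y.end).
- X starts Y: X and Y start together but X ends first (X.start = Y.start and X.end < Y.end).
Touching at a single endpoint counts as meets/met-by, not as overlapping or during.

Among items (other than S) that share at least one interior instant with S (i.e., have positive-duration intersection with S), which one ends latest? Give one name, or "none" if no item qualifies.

L

Target S = [August 2, August 9].
L [August 8, August 12] → overlapped-by → candidate.
N [August 17, August 22] → after → excluded.
V [August 4, August 9] → finishes → candidate.
Among candidates, latest end is August 12 → L.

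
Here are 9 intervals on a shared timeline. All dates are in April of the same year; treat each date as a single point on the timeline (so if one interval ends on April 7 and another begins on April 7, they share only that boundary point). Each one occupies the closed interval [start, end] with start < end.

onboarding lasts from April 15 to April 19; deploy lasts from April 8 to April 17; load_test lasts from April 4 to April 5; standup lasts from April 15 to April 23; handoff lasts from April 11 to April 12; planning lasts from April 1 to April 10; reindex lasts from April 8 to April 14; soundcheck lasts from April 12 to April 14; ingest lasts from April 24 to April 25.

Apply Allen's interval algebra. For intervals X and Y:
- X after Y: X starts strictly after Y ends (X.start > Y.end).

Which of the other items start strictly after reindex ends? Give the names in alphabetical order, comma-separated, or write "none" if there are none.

ingest, onboarding, standup

Target reindex = [April 8, April 14].
deploy [April 8, April 17] → started-by → no.
handoff [April 11, April 12] → during → no.
ingest [April 24, April 25] → after → yes.
load_test [April 4, April 5] → before → no.
onboarding [April 15, April 19] → after → yes.
planning [April 1, April 10] → overlaps → no.
soundcheck [April 12, April 14] → finishes → no.
standup [April 15, April 23] → after → yes.
Result: ingest, onboarding, standup.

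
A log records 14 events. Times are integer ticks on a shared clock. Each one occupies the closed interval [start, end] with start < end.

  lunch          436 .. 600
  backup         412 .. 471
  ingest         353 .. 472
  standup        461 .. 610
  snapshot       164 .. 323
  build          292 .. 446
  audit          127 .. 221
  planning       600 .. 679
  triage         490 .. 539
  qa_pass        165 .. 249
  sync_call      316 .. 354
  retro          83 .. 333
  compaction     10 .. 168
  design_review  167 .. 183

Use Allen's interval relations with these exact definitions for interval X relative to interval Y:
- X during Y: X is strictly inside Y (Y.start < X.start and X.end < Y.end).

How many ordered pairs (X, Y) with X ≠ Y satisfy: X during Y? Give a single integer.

12

Checking all 182 ordered pairs for relation 'during'; matching pairs in alphabetical order:
(audit, retro): audit during retro ✓
(backup, ingest): backup during ingest ✓
(design_review, audit): design_review during audit ✓
(design_review, qa_pass): design_review during qa_pass ✓
(design_review, retro): design_review during retro ✓
(design_review, snapshot): design_review during snapshot ✓
(qa_pass, retro): qa_pass during retro ✓
(qa_pass, snapshot): qa_pass during snapshot ✓
(snapshot, retro): snapshot during retro ✓
(sync_call, build): sync_call during build ✓
(triage, lunch): triage during lunch ✓
(triage, standup): triage during standup ✓
Count: 12.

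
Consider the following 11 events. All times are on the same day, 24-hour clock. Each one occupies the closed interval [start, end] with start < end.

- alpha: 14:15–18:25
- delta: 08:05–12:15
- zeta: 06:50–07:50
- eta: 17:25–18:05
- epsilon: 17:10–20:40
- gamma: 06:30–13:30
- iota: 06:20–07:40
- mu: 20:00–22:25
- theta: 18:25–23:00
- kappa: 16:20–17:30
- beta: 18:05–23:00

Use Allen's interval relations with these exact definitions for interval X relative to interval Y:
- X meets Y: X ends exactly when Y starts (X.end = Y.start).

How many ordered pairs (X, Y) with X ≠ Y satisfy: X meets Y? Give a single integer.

Checking all 110 ordered pairs for relation 'meets'; matching pairs in alphabetical order:
(alpha, theta): alpha meets theta ✓
(eta, beta): eta meets beta ✓
Count: 2.

2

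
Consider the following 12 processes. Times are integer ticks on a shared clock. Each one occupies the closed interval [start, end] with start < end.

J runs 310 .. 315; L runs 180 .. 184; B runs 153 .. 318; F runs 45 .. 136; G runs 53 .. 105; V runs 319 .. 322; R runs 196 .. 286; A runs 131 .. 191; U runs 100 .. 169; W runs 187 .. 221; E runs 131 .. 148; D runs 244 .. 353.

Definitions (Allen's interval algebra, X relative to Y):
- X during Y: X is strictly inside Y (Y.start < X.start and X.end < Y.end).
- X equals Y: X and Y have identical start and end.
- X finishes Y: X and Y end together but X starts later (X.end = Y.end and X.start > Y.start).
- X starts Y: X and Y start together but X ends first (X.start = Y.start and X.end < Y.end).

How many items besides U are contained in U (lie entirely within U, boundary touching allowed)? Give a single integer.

1

Target U = [100, 169].
A [131, 191] → overlapped-by → no.
B [153, 318] → overlapped-by → no.
D [244, 353] → after → no.
E [131, 148] → during → counts.
F [45, 136] → overlaps → no.
G [53, 105] → overlaps → no.
J [310, 315] → after → no.
L [180, 184] → after → no.
R [196, 286] → after → no.
V [319, 322] → after → no.
W [187, 221] → after → no.
Total: 1.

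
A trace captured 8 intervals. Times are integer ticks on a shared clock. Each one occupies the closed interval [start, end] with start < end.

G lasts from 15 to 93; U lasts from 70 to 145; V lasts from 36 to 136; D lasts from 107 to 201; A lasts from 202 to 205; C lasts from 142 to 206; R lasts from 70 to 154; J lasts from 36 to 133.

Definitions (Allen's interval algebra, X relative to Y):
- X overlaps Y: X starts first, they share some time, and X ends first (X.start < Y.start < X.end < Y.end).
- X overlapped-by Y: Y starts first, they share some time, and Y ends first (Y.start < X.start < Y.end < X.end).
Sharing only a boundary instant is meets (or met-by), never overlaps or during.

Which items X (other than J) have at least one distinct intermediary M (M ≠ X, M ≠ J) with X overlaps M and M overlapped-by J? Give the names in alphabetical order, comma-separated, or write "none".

G, R, U, V

Target J = [36, 133].
Intermediaries M with M overlapped-by J: D, R, U.
Via D — items with X overlaps D: R, U, V.
Via R — items with X overlaps R: G, V.
Via U — items with X overlaps U: G, V.
Union: G, R, U, V.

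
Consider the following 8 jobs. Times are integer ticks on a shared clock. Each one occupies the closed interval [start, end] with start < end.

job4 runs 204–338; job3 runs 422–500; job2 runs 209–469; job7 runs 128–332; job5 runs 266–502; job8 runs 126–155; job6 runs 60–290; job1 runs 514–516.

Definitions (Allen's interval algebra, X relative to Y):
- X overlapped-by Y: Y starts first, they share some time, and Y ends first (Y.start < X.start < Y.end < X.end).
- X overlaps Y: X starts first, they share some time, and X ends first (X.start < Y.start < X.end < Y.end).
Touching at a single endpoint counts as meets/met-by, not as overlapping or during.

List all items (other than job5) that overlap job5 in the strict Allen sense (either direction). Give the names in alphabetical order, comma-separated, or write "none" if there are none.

job2, job4, job6, job7

Target job5 = [266, 502].
job1 [514, 516] → after → no.
job2 [209, 469] → overlaps → yes.
job3 [422, 500] → during → no.
job4 [204, 338] → overlaps → yes.
job6 [60, 290] → overlaps → yes.
job7 [128, 332] → overlaps → yes.
job8 [126, 155] → before → no.
Result: job2, job4, job6, job7.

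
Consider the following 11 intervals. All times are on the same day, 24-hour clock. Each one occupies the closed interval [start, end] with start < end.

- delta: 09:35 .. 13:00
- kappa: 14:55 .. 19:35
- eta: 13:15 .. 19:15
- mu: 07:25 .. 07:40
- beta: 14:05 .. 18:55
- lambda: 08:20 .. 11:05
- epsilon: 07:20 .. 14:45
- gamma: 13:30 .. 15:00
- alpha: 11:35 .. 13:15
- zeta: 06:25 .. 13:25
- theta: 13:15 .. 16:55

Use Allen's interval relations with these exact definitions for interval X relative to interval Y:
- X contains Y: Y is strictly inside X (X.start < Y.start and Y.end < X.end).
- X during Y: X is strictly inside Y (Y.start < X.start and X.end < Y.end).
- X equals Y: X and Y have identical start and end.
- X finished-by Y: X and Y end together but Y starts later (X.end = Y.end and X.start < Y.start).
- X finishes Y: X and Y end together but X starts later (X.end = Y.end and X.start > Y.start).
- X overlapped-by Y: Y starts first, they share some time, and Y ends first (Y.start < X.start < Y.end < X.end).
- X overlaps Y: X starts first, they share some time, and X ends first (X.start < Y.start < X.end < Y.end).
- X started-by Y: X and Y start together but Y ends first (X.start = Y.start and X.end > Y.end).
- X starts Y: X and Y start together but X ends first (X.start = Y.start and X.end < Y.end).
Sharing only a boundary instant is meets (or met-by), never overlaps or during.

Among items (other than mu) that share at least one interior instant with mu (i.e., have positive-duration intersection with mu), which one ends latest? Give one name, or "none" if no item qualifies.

epsilon

Target mu = [07:25, 07:40].
alpha [11:35, 13:15] → after → excluded.
beta [14:05, 18:55] → after → excluded.
delta [09:35, 13:00] → after → excluded.
epsilon [07:20, 14:45] → contains → candidate.
eta [13:15, 19:15] → after → excluded.
gamma [13:30, 15:00] → after → excluded.
kappa [14:55, 19:35] → after → excluded.
lambda [08:20, 11:05] → after → excluded.
theta [13:15, 16:55] → after → excluded.
zeta [06:25, 13:25] → contains → candidate.
Among candidates, latest end is 14:45 → epsilon.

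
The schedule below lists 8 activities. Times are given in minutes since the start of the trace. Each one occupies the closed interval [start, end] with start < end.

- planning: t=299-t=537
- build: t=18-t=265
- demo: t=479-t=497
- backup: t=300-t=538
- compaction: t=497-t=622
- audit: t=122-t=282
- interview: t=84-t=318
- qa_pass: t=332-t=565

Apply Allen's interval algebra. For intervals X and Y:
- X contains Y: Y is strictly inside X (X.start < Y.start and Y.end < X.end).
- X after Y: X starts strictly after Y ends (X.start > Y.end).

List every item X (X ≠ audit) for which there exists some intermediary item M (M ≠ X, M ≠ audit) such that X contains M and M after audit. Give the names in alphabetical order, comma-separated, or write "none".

backup, planning, qa_pass

Target audit = [t=122, t=282].
Intermediaries M with M after audit: backup, compaction, demo, planning, qa_pass.
Via backup — items with X contains backup: none.
Via compaction — items with X contains compaction: none.
Via demo — items with X contains demo: backup, planning, qa_pass.
Via planning — items with X contains planning: none.
Via qa_pass — items with X contains qa_pass: none.
Union: backup, planning, qa_pass.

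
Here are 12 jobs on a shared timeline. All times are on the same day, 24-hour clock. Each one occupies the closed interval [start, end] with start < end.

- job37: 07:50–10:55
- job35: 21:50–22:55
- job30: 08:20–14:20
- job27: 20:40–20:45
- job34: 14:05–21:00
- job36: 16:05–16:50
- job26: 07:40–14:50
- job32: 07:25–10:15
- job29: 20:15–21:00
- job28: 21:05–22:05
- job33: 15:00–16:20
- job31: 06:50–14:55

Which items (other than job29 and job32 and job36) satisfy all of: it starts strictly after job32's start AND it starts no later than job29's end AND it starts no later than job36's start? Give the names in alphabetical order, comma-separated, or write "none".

Conditions: its start is strictly after job32's start (X.start > 07:25) AND its start is no later than job29's end (X.start <= 21:00) AND its start is no later than job36's start (X.start <= 16:05).
job26: start 07:40 > 07:25? ✓; start 07:40 <= 21:00? ✓; start 07:40 <= 16:05? ✓ → yes.
job27: start 20:40 > 07:25? ✓; start 20:40 <= 21:00? ✓; start 20:40 <= 16:05? ✗ → no.
job28: start 21:05 > 07:25? ✓; start 21:05 <= 21:00? ✗; start 21:05 <= 16:05? ✗ → no.
job30: start 08:20 > 07:25? ✓; start 08:20 <= 21:00? ✓; start 08:20 <= 16:05? ✓ → yes.
job31: start 06:50 > 07:25? ✗; start 06:50 <= 21:00? ✓; start 06:50 <= 16:05? ✓ → no.
job33: start 15:00 > 07:25? ✓; start 15:00 <= 21:00? ✓; start 15:00 <= 16:05? ✓ → yes.
job34: start 14:05 > 07:25? ✓; start 14:05 <= 21:00? ✓; start 14:05 <= 16:05? ✓ → yes.
job35: start 21:50 > 07:25? ✓; start 21:50 <= 21:00? ✗; start 21:50 <= 16:05? ✗ → no.
job37: start 07:50 > 07:25? ✓; start 07:50 <= 21:00? ✓; start 07:50 <= 16:05? ✓ → yes.
Result: job26, job30, job33, job34, job37.

job26, job30, job33, job34, job37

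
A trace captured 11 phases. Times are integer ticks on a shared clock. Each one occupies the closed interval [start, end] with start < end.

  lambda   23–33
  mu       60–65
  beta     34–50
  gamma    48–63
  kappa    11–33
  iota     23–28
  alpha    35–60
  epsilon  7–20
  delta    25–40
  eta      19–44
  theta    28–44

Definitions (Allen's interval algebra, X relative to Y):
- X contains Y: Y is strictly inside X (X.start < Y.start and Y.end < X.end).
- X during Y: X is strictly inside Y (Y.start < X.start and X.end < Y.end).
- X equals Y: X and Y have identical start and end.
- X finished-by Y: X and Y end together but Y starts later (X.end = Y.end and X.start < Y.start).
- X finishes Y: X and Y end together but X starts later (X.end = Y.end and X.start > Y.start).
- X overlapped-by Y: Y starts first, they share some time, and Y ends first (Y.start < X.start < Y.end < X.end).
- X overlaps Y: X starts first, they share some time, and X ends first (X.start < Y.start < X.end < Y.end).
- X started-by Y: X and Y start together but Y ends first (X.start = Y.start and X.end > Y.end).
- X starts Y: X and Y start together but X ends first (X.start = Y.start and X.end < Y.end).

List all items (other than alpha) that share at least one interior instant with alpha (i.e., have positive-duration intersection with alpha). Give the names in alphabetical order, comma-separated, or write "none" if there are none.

Target alpha = [35, 60].
beta [34, 50] → overlaps → yes.
delta [25, 40] → overlaps → yes.
epsilon [7, 20] → before → no.
eta [19, 44] → overlaps → yes.
gamma [48, 63] → overlapped-by → yes.
iota [23, 28] → before → no.
kappa [11, 33] → before → no.
lambda [23, 33] → before → no.
mu [60, 65] → met-by → no.
theta [28, 44] → overlaps → yes.
Result: beta, delta, eta, gamma, theta.

beta, delta, eta, gamma, theta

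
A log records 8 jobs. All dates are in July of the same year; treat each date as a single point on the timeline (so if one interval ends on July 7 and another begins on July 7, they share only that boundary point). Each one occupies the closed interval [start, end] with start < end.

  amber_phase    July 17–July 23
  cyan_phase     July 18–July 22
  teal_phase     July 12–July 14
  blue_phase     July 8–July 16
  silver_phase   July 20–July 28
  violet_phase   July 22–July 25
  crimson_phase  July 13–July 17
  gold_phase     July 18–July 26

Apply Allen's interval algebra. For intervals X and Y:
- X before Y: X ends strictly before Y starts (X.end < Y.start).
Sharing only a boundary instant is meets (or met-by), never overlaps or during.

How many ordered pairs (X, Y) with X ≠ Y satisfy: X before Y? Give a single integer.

Checking all 56 ordered pairs for relation 'before'; matching pairs in alphabetical order:
(blue_phase, amber_phase): blue_phase before amber_phase ✓
(blue_phase, cyan_phase): blue_phase before cyan_phase ✓
(blue_phase, gold_phase): blue_phase before gold_phase ✓
(blue_phase, silver_phase): blue_phase before silver_phase ✓
(blue_phase, violet_phase): blue_phase before violet_phase ✓
(crimson_phase, cyan_phase): crimson_phase before cyan_phase ✓
(crimson_phase, gold_phase): crimson_phase before gold_phase ✓
(crimson_phase, silver_phase): crimson_phase before silver_phase ✓
(crimson_phase, violet_phase): crimson_phase before violet_phase ✓
(teal_phase, amber_phase): teal_phase before amber_phase ✓
(teal_phase, cyan_phase): teal_phase before cyan_phase ✓
(teal_phase, gold_phase): teal_phase before gold_phase ✓
(teal_phase, silver_phase): teal_phase before silver_phase ✓
(teal_phase, violet_phase): teal_phase before violet_phase ✓
Count: 14.

14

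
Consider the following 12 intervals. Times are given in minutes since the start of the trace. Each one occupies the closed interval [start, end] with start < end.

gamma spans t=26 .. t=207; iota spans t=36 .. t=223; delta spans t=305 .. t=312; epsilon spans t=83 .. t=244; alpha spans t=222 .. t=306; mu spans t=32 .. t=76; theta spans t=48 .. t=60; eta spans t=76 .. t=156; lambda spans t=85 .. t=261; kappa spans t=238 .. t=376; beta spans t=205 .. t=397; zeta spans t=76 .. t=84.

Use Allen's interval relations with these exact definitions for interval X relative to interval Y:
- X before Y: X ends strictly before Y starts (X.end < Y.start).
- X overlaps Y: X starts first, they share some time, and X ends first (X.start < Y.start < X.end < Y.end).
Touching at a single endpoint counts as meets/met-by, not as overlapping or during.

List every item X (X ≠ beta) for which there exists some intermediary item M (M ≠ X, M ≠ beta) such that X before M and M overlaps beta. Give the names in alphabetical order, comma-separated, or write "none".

Target beta = [t=205, t=397].
Intermediaries M with M overlaps beta: epsilon, gamma, iota, lambda.
Via epsilon — items with X before epsilon: mu, theta.
Via gamma — items with X before gamma: none.
Via iota — items with X before iota: none.
Via lambda — items with X before lambda: mu, theta, zeta.
Union: mu, theta, zeta.

mu, theta, zeta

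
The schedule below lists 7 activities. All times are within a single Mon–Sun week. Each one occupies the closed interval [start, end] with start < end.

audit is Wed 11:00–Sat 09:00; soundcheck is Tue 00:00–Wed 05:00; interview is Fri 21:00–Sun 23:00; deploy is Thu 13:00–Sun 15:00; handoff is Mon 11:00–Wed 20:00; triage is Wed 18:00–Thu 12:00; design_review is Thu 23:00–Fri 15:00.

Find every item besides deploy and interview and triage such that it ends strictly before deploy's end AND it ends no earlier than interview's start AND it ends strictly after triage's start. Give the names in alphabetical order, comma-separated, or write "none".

Conditions: its end is strictly before deploy's end (X.end < Sun 15:00) AND its end is no earlier than interview's start (X.end >= Fri 21:00) AND its end is strictly after triage's start (X.end > Wed 18:00).
audit: end Sat 09:00 < Sun 15:00? ✓; end Sat 09:00 >= Fri 21:00? ✓; end Sat 09:00 > Wed 18:00? ✓ → yes.
design_review: end Fri 15:00 < Sun 15:00? ✓; end Fri 15:00 >= Fri 21:00? ✗; end Fri 15:00 > Wed 18:00? ✓ → no.
handoff: end Wed 20:00 < Sun 15:00? ✓; end Wed 20:00 >= Fri 21:00? ✗; end Wed 20:00 > Wed 18:00? ✓ → no.
soundcheck: end Wed 05:00 < Sun 15:00? ✓; end Wed 05:00 >= Fri 21:00? ✗; end Wed 05:00 > Wed 18:00? ✗ → no.
Result: audit.

audit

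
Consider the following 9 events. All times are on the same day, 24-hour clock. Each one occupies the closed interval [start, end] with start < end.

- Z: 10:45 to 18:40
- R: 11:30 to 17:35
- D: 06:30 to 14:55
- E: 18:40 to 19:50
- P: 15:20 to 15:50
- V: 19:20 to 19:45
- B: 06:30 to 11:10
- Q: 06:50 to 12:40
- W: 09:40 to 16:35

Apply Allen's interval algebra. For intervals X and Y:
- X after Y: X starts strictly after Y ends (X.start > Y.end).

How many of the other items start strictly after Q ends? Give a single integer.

3

Target Q = [06:50, 12:40].
B [06:30, 11:10] → overlaps → no.
D [06:30, 14:55] → contains → no.
E [18:40, 19:50] → after → counts.
P [15:20, 15:50] → after → counts.
R [11:30, 17:35] → overlapped-by → no.
V [19:20, 19:45] → after → counts.
W [09:40, 16:35] → overlapped-by → no.
Z [10:45, 18:40] → overlapped-by → no.
Total: 3.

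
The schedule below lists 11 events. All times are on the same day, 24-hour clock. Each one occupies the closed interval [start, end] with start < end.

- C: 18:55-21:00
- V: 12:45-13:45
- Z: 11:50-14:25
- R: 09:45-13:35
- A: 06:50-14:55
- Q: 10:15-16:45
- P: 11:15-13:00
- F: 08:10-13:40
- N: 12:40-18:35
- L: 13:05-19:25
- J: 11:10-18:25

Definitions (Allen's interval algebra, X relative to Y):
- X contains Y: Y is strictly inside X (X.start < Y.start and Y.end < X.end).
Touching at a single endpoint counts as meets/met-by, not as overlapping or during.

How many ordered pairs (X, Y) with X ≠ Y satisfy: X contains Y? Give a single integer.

16

Checking all 110 ordered pairs for relation 'contains'; matching pairs in alphabetical order:
(A, F): A contains F ✓
(A, P): A contains P ✓
(A, R): A contains R ✓
(A, V): A contains V ✓
(A, Z): A contains Z ✓
(F, P): F contains P ✓
(F, R): F contains R ✓
(J, P): J contains P ✓
(J, V): J contains V ✓
(J, Z): J contains Z ✓
(N, V): N contains V ✓
(Q, P): Q contains P ✓
(Q, V): Q contains V ✓
(Q, Z): Q contains Z ✓
(R, P): R contains P ✓
(Z, V): Z contains V ✓
Count: 16.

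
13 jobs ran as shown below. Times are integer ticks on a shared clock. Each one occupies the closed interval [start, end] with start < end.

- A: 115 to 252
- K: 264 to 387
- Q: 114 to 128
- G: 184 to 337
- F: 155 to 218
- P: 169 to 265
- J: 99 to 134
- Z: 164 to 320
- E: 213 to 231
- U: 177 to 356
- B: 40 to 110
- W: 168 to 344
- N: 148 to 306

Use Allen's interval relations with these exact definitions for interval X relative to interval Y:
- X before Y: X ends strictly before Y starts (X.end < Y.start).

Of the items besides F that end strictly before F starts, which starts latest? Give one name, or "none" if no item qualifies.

Q

Target F = [155, 218].
A [115, 252] → contains → excluded.
B [40, 110] → before → candidate.
E [213, 231] → overlapped-by → excluded.
G [184, 337] → overlapped-by → excluded.
J [99, 134] → before → candidate.
K [264, 387] → after → excluded.
N [148, 306] → contains → excluded.
P [169, 265] → overlapped-by → excluded.
Q [114, 128] → before → candidate.
U [177, 356] → overlapped-by → excluded.
W [168, 344] → overlapped-by → excluded.
Z [164, 320] → overlapped-by → excluded.
Among candidates, latest start is 114 → Q.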